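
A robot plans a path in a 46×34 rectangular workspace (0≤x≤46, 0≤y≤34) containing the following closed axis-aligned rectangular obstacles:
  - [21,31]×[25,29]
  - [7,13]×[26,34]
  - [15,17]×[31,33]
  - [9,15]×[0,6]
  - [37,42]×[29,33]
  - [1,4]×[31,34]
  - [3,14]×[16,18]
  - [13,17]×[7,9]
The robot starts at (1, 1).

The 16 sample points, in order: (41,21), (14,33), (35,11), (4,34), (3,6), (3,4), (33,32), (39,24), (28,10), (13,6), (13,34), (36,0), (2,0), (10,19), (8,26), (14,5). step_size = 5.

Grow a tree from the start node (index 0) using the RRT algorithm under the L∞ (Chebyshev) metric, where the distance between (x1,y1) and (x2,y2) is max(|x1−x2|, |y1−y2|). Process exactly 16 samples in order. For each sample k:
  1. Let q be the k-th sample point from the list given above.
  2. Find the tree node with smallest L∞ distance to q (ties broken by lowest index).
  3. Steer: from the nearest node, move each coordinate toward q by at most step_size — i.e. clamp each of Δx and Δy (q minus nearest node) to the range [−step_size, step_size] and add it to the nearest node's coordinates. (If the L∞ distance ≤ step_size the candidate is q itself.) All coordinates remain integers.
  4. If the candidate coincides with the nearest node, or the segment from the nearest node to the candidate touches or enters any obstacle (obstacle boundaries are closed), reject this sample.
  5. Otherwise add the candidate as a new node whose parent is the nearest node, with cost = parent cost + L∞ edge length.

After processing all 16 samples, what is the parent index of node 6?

Parent of node 6: 3

1. q=(41,21) nearest=0 d=40 new=(6,6) → add node 1 parent=0 cost=5
2. q=(14,33) nearest=1 d=27 new=(11,11) → add node 2 parent=1 cost=10
3. q=(35,11) nearest=2 d=24 new=(16,11) → add node 3 parent=2 cost=15
4. q=(4,34) nearest=2 d=23 new=(6,16) → blocked by [3,14]×[16,18], reject
5. q=(3,6) nearest=1 d=3 new=(3,6) → add node 4 parent=1 cost=8
6. q=(3,4) nearest=4 d=2 new=(3,4) → add node 5 parent=4 cost=10
7. q=(33,32) nearest=3 d=21 new=(21,16) → add node 6 parent=3 cost=20
8. q=(39,24) nearest=6 d=18 new=(26,21) → add node 7 parent=6 cost=25
9. q=(28,10) nearest=6 d=7 new=(26,11) → add node 8 parent=6 cost=25
10. q=(13,6) nearest=2 d=5 new=(13,6) → blocked by [9,15]×[0,6], reject
11. q=(13,34) nearest=7 d=13 new=(21,26) → blocked by [21,31]×[25,29], reject
12. q=(36,0) nearest=8 d=11 new=(31,6) → add node 9 parent=8 cost=30
13. q=(2,0) nearest=0 d=1 new=(2,0) → add node 10 parent=0 cost=1
14. q=(10,19) nearest=2 d=8 new=(10,16) → blocked by [3,14]×[16,18], reject
15. q=(8,26) nearest=6 d=13 new=(16,21) → add node 11 parent=6 cost=25
16. q=(14,5) nearest=2 d=6 new=(14,6) → blocked by [9,15]×[0,6], reject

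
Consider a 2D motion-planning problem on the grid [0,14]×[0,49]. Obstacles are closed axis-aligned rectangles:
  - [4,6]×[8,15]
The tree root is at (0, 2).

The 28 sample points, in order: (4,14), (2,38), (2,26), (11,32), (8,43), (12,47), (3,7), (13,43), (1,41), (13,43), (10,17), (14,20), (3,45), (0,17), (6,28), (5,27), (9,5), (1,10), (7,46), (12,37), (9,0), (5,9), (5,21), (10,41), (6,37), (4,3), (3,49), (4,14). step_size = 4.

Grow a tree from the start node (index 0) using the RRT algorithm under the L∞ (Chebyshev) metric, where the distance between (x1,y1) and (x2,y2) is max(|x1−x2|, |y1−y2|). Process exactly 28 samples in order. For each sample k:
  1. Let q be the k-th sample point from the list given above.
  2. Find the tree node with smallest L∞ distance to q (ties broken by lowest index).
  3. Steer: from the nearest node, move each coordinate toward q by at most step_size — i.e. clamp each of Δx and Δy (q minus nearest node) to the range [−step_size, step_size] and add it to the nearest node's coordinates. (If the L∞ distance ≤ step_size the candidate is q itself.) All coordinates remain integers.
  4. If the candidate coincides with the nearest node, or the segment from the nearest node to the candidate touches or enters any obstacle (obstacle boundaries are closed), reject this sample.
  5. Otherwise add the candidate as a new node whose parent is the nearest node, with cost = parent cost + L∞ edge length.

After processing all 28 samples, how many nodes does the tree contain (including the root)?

Node count: 27

1. q=(4,14) nearest=0 d=12 new=(4,6) → add node 1 parent=0 cost=4
2. q=(2,38) nearest=1 d=32 new=(2,10) → add node 2 parent=1 cost=8
3. q=(2,26) nearest=2 d=16 new=(2,14) → add node 3 parent=2 cost=12
4. q=(11,32) nearest=3 d=18 new=(6,18) → add node 4 parent=3 cost=16
5. q=(8,43) nearest=4 d=25 new=(8,22) → add node 5 parent=4 cost=20
6. q=(12,47) nearest=5 d=25 new=(12,26) → add node 6 parent=5 cost=24
7. q=(3,7) nearest=1 d=1 new=(3,7) → add node 7 parent=1 cost=5
8. q=(13,43) nearest=6 d=17 new=(13,30) → add node 8 parent=6 cost=28
9. q=(1,41) nearest=8 d=12 new=(9,34) → add node 9 parent=8 cost=32
10. q=(13,43) nearest=9 d=9 new=(13,38) → add node 10 parent=9 cost=36
11. q=(10,17) nearest=4 d=4 new=(10,17) → add node 11 parent=4 cost=20
12. q=(14,20) nearest=11 d=4 new=(14,20) → add node 12 parent=11 cost=24
13. q=(3,45) nearest=10 d=10 new=(9,42) → add node 13 parent=10 cost=40
14. q=(0,17) nearest=3 d=3 new=(0,17) → add node 14 parent=3 cost=15
15. q=(6,28) nearest=5 d=6 new=(6,26) → add node 15 parent=5 cost=24
16. q=(5,27) nearest=15 d=1 new=(5,27) → add node 16 parent=15 cost=25
17. q=(9,5) nearest=1 d=5 new=(8,5) → add node 17 parent=1 cost=8
18. q=(1,10) nearest=2 d=1 new=(1,10) → add node 18 parent=2 cost=9
19. q=(7,46) nearest=13 d=4 new=(7,46) → add node 19 parent=13 cost=44
20. q=(12,37) nearest=10 d=1 new=(12,37) → add node 20 parent=10 cost=37
21. q=(9,0) nearest=17 d=5 new=(9,1) → add node 21 parent=17 cost=12
22. q=(5,9) nearest=7 d=2 new=(5,9) → blocked by [4,6]×[8,15], reject
23. q=(5,21) nearest=4 d=3 new=(5,21) → add node 22 parent=4 cost=19
24. q=(10,41) nearest=13 d=1 new=(10,41) → add node 23 parent=13 cost=41
25. q=(6,37) nearest=9 d=3 new=(6,37) → add node 24 parent=9 cost=35
26. q=(4,3) nearest=1 d=3 new=(4,3) → add node 25 parent=1 cost=7
27. q=(3,49) nearest=19 d=4 new=(3,49) → add node 26 parent=19 cost=48
28. q=(4,14) nearest=3 d=2 new=(4,14) → blocked by [4,6]×[8,15], reject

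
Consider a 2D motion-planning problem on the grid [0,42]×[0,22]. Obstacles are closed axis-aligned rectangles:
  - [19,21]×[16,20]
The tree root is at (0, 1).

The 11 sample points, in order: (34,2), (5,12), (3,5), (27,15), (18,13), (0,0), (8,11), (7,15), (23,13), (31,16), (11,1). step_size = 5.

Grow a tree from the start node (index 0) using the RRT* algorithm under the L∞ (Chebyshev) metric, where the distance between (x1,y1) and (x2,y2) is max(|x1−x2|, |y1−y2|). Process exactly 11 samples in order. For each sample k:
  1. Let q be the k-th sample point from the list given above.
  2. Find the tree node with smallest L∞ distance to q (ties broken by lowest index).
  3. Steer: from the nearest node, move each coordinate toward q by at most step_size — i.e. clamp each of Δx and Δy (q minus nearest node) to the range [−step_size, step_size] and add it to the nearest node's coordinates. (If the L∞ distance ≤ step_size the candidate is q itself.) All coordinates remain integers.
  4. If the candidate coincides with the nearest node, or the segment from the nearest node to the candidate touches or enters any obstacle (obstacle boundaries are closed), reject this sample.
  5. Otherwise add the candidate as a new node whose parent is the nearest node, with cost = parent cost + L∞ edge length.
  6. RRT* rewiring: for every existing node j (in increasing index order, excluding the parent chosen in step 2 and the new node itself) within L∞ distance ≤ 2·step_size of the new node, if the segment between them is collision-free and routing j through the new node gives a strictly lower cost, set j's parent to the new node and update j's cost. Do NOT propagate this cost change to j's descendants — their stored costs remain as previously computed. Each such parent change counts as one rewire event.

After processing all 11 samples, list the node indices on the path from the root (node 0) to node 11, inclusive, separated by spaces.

Path: 0 1 11

1. q=(34,2) nearest=0 d=34 new=(5,2) → add node 1 parent=0 cost=5
2. q=(5,12) nearest=1 d=10 new=(5,7) → add node 2 parent=1 cost=10
3. q=(3,5) nearest=2 d=2 new=(3,5) → add node 3 parent=2 cost=12
4. q=(27,15) nearest=1 d=22 new=(10,7) → add node 4 parent=1 cost=10
5. q=(18,13) nearest=4 d=8 new=(15,12) → add node 5 parent=4 cost=15
6. q=(0,0) nearest=0 d=1 new=(0,0) → add node 6 parent=0 cost=1; rewire 2→6 (8<10); rewire 3→6 (6<12)
7. q=(8,11) nearest=2 d=4 new=(8,11) → add node 7 parent=2 cost=12
8. q=(7,15) nearest=7 d=4 new=(7,15) → add node 8 parent=7 cost=16
9. q=(23,13) nearest=5 d=8 new=(20,13) → add node 9 parent=5 cost=20
10. q=(31,16) nearest=9 d=11 new=(25,16) → add node 10 parent=9 cost=25
11. q=(11,1) nearest=1 d=6 new=(10,1) → add node 11 parent=1 cost=10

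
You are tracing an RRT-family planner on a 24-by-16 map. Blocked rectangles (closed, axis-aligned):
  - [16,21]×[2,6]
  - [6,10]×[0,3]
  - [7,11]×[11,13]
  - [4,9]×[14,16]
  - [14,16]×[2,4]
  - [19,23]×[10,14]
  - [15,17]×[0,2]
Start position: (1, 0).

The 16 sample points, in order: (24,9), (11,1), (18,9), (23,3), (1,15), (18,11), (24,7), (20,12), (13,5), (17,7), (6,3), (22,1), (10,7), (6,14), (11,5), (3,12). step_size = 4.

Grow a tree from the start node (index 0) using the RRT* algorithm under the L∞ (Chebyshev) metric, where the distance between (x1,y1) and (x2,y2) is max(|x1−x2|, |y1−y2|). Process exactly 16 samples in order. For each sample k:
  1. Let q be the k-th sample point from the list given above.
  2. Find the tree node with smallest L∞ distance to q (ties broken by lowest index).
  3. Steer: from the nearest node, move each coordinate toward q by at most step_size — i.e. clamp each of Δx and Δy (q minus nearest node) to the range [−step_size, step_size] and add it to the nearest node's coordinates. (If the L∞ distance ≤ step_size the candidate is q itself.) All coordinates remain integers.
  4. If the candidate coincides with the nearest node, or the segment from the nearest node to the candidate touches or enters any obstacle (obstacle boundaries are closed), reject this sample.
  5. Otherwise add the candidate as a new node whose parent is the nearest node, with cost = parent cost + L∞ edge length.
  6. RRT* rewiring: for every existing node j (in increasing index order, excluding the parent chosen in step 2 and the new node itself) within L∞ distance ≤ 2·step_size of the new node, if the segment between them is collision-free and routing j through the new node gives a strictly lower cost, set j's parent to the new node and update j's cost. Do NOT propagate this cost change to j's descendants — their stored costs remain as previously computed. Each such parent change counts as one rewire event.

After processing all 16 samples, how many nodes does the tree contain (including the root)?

1. q=(24,9) nearest=0 d=23 new=(5,4) → add node 1 parent=0 cost=4
2. q=(11,1) nearest=1 d=6 new=(9,1) → blocked by [6,10]×[0,3], reject
3. q=(18,9) nearest=1 d=13 new=(9,8) → add node 2 parent=1 cost=8
4. q=(23,3) nearest=2 d=14 new=(13,4) → add node 3 parent=2 cost=12
5. q=(1,15) nearest=2 d=8 new=(5,12) → add node 4 parent=2 cost=12
6. q=(18,11) nearest=3 d=7 new=(17,8) → add node 5 parent=3 cost=16
7. q=(24,7) nearest=5 d=7 new=(21,7) → add node 6 parent=5 cost=20
8. q=(20,12) nearest=5 d=4 new=(20,12) → blocked by [19,23]×[10,14], reject
9. q=(13,5) nearest=3 d=1 new=(13,5) → add node 7 parent=3 cost=13
10. q=(17,7) nearest=5 d=1 new=(17,7) → add node 8 parent=5 cost=17
11. q=(6,3) nearest=1 d=1 new=(6,3) → blocked by [6,10]×[0,3], reject
12. q=(22,1) nearest=6 d=6 new=(22,3) → add node 9 parent=6 cost=24
13. q=(10,7) nearest=2 d=1 new=(10,7) → add node 10 parent=2 cost=9; rewire 7→10 (12<13); rewire 8→10 (16<17)
14. q=(6,14) nearest=4 d=2 new=(6,14) → blocked by [4,9]×[14,16], reject
15. q=(11,5) nearest=3 d=2 new=(11,5) → add node 11 parent=3 cost=14
16. q=(3,12) nearest=4 d=2 new=(3,12) → add node 12 parent=4 cost=14

Node count: 13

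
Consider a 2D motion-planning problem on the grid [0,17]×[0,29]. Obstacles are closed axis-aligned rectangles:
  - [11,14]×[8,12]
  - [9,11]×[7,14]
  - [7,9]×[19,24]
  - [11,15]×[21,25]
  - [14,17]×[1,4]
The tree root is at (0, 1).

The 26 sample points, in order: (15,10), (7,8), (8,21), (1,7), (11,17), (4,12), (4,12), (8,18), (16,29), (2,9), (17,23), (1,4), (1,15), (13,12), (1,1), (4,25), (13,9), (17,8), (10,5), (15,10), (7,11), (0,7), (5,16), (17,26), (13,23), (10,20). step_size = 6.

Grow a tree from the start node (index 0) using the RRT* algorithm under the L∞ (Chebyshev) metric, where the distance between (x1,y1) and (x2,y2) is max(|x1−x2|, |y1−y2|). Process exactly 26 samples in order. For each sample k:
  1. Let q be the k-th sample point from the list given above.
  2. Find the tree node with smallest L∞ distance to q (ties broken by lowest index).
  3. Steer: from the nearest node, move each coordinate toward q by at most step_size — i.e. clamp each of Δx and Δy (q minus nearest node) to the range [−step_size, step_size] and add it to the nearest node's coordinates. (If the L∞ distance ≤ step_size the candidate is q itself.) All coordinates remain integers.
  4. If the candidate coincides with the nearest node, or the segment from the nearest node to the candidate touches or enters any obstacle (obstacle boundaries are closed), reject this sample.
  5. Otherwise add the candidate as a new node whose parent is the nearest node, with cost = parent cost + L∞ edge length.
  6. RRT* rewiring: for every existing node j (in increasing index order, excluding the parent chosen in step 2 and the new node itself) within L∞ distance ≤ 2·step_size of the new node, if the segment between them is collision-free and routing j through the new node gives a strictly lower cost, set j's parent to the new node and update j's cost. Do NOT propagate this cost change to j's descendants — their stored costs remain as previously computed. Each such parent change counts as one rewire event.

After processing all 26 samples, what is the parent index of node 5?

1. q=(15,10) nearest=0 d=15 new=(6,7) → add node 1 parent=0 cost=6
2. q=(7,8) nearest=1 d=1 new=(7,8) → add node 2 parent=1 cost=7
3. q=(8,21) nearest=2 d=13 new=(8,14) → add node 3 parent=2 cost=13
4. q=(1,7) nearest=1 d=5 new=(1,7) → add node 4 parent=1 cost=11
5. q=(11,17) nearest=3 d=3 new=(11,17) → add node 5 parent=3 cost=16
6. q=(4,12) nearest=2 d=4 new=(4,12) → add node 6 parent=2 cost=11
7. q=(4,12) nearest=6 d=0 → coincident, reject
8. q=(8,18) nearest=5 d=3 new=(8,18) → add node 7 parent=5 cost=19
9. q=(16,29) nearest=7 d=11 new=(14,24) → blocked by [7,9]×[19,24], reject
10. q=(2,9) nearest=4 d=2 new=(2,9) → add node 8 parent=4 cost=13
11. q=(17,23) nearest=5 d=6 new=(17,23) → blocked by [11,15]×[21,25], reject
12. q=(1,4) nearest=0 d=3 new=(1,4) → add node 9 parent=0 cost=3; rewire 4→9 (6<11); rewire 8→9 (8<13)
13. q=(1,15) nearest=6 d=3 new=(1,15) → add node 10 parent=6 cost=14
14. q=(13,12) nearest=3 d=5 new=(13,12) → blocked by [11,14]×[8,12], reject
15. q=(1,1) nearest=0 d=1 new=(1,1) → add node 11 parent=0 cost=1
16. q=(4,25) nearest=7 d=7 new=(4,24) → blocked by [7,9]×[19,24], reject
17. q=(13,9) nearest=3 d=5 new=(13,9) → blocked by [11,14]×[8,12], reject
18. q=(17,8) nearest=3 d=9 new=(14,8) → blocked by [11,14]×[8,12], reject
19. q=(10,5) nearest=2 d=3 new=(10,5) → add node 12 parent=2 cost=10
20. q=(15,10) nearest=12 d=5 new=(15,10) → blocked by [11,14]×[8,12], reject
21. q=(7,11) nearest=2 d=3 new=(7,11) → add node 13 parent=2 cost=10; rewire 7→13 (17<19)
22. q=(0,7) nearest=4 d=1 new=(0,7) → add node 14 parent=4 cost=7
23. q=(5,16) nearest=3 d=3 new=(5,16) → add node 15 parent=3 cost=16
24. q=(17,26) nearest=5 d=9 new=(17,23) → blocked by [11,15]×[21,25], reject
25. q=(13,23) nearest=7 d=5 new=(13,23) → blocked by [7,9]×[19,24], reject
26. q=(10,20) nearest=7 d=2 new=(10,20) → blocked by [7,9]×[19,24], reject

Parent of node 5: 3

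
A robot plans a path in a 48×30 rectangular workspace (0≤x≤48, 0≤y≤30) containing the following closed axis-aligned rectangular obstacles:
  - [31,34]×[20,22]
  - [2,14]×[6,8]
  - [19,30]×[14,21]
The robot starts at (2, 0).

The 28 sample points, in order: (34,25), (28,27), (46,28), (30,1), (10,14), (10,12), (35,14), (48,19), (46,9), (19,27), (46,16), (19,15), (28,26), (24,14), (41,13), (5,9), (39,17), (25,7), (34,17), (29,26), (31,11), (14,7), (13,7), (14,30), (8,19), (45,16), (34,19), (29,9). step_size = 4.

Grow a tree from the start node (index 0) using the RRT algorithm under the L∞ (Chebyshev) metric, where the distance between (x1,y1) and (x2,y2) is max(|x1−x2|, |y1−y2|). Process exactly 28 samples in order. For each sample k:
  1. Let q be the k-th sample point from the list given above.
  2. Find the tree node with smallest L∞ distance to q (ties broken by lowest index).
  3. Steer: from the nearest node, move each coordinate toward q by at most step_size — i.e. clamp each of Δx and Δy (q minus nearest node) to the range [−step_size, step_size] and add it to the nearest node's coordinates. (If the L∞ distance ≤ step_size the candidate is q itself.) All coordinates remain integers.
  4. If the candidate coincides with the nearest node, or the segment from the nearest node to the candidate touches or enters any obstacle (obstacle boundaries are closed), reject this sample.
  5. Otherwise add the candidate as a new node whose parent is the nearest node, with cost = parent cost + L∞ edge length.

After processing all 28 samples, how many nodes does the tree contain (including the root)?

1. q=(34,25) nearest=0 d=32 new=(6,4) → add node 1 parent=0 cost=4
2. q=(28,27) nearest=1 d=23 new=(10,8) → blocked by [2,14]×[6,8], reject
3. q=(46,28) nearest=1 d=40 new=(10,8) → blocked by [2,14]×[6,8], reject
4. q=(30,1) nearest=1 d=24 new=(10,1) → add node 2 parent=1 cost=8
5. q=(10,14) nearest=1 d=10 new=(10,8) → blocked by [2,14]×[6,8], reject
6. q=(10,12) nearest=1 d=8 new=(10,8) → blocked by [2,14]×[6,8], reject
7. q=(35,14) nearest=2 d=25 new=(14,5) → add node 3 parent=2 cost=12
8. q=(48,19) nearest=3 d=34 new=(18,9) → add node 4 parent=3 cost=16
9. q=(46,9) nearest=4 d=28 new=(22,9) → add node 5 parent=4 cost=20
10. q=(19,27) nearest=4 d=18 new=(19,13) → add node 6 parent=4 cost=20
11. q=(46,16) nearest=5 d=24 new=(26,13) → add node 7 parent=5 cost=24
12. q=(19,15) nearest=6 d=2 new=(19,15) → blocked by [19,30]×[14,21], reject
13. q=(28,26) nearest=6 d=13 new=(23,17) → blocked by [19,30]×[14,21], reject
14. q=(24,14) nearest=7 d=2 new=(24,14) → blocked by [19,30]×[14,21], reject
15. q=(41,13) nearest=7 d=15 new=(30,13) → add node 8 parent=7 cost=28
16. q=(5,9) nearest=1 d=5 new=(5,8) → blocked by [2,14]×[6,8], reject
17. q=(39,17) nearest=8 d=9 new=(34,17) → add node 9 parent=8 cost=32
18. q=(25,7) nearest=5 d=3 new=(25,7) → add node 10 parent=5 cost=23
19. q=(34,17) nearest=9 d=0 → coincident, reject
20. q=(29,26) nearest=9 d=9 new=(30,21) → blocked by [31,34]×[20,22], reject
21. q=(31,11) nearest=8 d=2 new=(31,11) → add node 11 parent=8 cost=30
22. q=(14,7) nearest=3 d=2 new=(14,7) → blocked by [2,14]×[6,8], reject
23. q=(13,7) nearest=3 d=2 new=(13,7) → blocked by [2,14]×[6,8], reject
24. q=(14,30) nearest=6 d=17 new=(15,17) → add node 12 parent=6 cost=24
25. q=(8,19) nearest=12 d=7 new=(11,19) → add node 13 parent=12 cost=28
26. q=(45,16) nearest=9 d=11 new=(38,16) → add node 14 parent=9 cost=36
27. q=(34,19) nearest=9 d=2 new=(34,19) → add node 15 parent=9 cost=34
28. q=(29,9) nearest=11 d=2 new=(29,9) → add node 16 parent=11 cost=32

Node count: 17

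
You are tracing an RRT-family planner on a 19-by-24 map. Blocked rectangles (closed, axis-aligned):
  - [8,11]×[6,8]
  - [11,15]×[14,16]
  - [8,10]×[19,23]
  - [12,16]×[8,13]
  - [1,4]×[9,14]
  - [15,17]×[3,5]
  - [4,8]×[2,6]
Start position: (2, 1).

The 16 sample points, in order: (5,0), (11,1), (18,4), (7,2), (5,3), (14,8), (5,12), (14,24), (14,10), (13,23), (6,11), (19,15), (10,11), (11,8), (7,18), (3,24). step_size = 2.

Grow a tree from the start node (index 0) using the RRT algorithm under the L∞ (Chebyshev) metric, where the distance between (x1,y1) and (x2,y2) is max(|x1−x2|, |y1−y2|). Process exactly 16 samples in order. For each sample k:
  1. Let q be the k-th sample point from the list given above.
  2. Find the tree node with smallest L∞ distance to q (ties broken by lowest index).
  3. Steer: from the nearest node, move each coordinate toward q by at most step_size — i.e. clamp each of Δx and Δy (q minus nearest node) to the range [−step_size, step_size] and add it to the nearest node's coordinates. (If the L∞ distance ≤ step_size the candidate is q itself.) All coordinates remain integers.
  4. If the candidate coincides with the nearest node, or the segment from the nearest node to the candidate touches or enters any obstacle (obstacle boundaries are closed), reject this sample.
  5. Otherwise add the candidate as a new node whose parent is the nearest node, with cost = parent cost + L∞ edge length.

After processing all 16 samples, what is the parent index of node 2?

1. q=(5,0) nearest=0 d=3 new=(4,0) → add node 1 parent=0 cost=2
2. q=(11,1) nearest=1 d=7 new=(6,1) → add node 2 parent=1 cost=4
3. q=(18,4) nearest=2 d=12 new=(8,3) → blocked by [4,8]×[2,6], reject
4. q=(7,2) nearest=2 d=1 new=(7,2) → blocked by [4,8]×[2,6], reject
5. q=(5,3) nearest=2 d=2 new=(5,3) → blocked by [4,8]×[2,6], reject
6. q=(14,8) nearest=2 d=8 new=(8,3) → blocked by [4,8]×[2,6], reject
7. q=(5,12) nearest=0 d=11 new=(4,3) → blocked by [4,8]×[2,6], reject
8. q=(14,24) nearest=0 d=23 new=(4,3) → blocked by [4,8]×[2,6], reject
9. q=(14,10) nearest=2 d=9 new=(8,3) → blocked by [4,8]×[2,6], reject
10. q=(13,23) nearest=0 d=22 new=(4,3) → blocked by [4,8]×[2,6], reject
11. q=(6,11) nearest=0 d=10 new=(4,3) → blocked by [4,8]×[2,6], reject
12. q=(19,15) nearest=2 d=14 new=(8,3) → blocked by [4,8]×[2,6], reject
13. q=(10,11) nearest=0 d=10 new=(4,3) → blocked by [4,8]×[2,6], reject
14. q=(11,8) nearest=2 d=7 new=(8,3) → blocked by [4,8]×[2,6], reject
15. q=(7,18) nearest=0 d=17 new=(4,3) → blocked by [4,8]×[2,6], reject
16. q=(3,24) nearest=0 d=23 new=(3,3) → add node 3 parent=0 cost=2

Parent of node 2: 1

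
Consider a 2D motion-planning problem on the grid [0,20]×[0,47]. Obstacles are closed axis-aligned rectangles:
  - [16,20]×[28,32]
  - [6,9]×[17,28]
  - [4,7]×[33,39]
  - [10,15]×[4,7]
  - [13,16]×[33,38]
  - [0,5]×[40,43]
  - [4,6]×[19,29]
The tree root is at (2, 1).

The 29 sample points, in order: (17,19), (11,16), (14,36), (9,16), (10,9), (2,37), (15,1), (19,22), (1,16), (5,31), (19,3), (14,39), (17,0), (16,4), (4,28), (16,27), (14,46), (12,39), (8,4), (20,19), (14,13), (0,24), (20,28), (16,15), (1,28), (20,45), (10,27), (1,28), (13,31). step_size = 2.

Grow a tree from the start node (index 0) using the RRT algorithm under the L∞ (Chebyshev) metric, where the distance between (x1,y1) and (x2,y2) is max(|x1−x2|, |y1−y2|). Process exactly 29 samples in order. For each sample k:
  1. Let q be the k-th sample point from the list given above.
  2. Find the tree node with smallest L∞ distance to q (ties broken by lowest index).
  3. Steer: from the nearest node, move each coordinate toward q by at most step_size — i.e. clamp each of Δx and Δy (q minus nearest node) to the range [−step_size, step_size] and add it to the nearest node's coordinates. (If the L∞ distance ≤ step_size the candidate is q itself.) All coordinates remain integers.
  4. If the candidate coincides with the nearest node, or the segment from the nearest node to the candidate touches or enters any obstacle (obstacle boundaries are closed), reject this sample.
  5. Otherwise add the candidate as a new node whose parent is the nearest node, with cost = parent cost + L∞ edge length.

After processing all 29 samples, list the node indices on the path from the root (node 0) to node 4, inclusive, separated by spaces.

Path: 0 1 2 3 4

1. q=(17,19) nearest=0 d=18 new=(4,3) → add node 1 parent=0 cost=2
2. q=(11,16) nearest=1 d=13 new=(6,5) → add node 2 parent=1 cost=4
3. q=(14,36) nearest=2 d=31 new=(8,7) → add node 3 parent=2 cost=6
4. q=(9,16) nearest=3 d=9 new=(9,9) → add node 4 parent=3 cost=8
5. q=(10,9) nearest=4 d=1 new=(10,9) → add node 5 parent=4 cost=9
6. q=(2,37) nearest=4 d=28 new=(7,11) → add node 6 parent=4 cost=10
7. q=(15,1) nearest=3 d=7 new=(10,5) → blocked by [10,15]×[4,7], reject
8. q=(19,22) nearest=6 d=12 new=(9,13) → add node 7 parent=6 cost=12
9. q=(1,16) nearest=6 d=6 new=(5,13) → add node 8 parent=6 cost=12
10. q=(5,31) nearest=7 d=18 new=(7,15) → add node 9 parent=7 cost=14
11. q=(19,3) nearest=5 d=9 new=(12,7) → blocked by [10,15]×[4,7], reject
12. q=(14,39) nearest=9 d=24 new=(9,17) → blocked by [6,9]×[17,28], reject
13. q=(17,0) nearest=3 d=9 new=(10,5) → blocked by [10,15]×[4,7], reject
14. q=(16,4) nearest=5 d=6 new=(12,7) → blocked by [10,15]×[4,7], reject
15. q=(4,28) nearest=9 d=13 new=(5,17) → add node 10 parent=9 cost=16
16. q=(16,27) nearest=10 d=11 new=(7,19) → blocked by [6,9]×[17,28], reject
17. q=(14,46) nearest=10 d=29 new=(7,19) → blocked by [6,9]×[17,28], reject
18. q=(12,39) nearest=10 d=22 new=(7,19) → blocked by [6,9]×[17,28], reject
19. q=(8,4) nearest=2 d=2 new=(8,4) → add node 11 parent=2 cost=6
20. q=(20,19) nearest=5 d=10 new=(12,11) → add node 12 parent=5 cost=11
21. q=(14,13) nearest=12 d=2 new=(14,13) → add node 13 parent=12 cost=13
22. q=(0,24) nearest=10 d=7 new=(3,19) → add node 14 parent=10 cost=18
23. q=(20,28) nearest=9 d=13 new=(9,17) → blocked by [6,9]×[17,28], reject
24. q=(16,15) nearest=13 d=2 new=(16,15) → add node 15 parent=13 cost=15
25. q=(1,28) nearest=14 d=9 new=(1,21) → add node 16 parent=14 cost=20
26. q=(20,45) nearest=16 d=24 new=(3,23) → add node 17 parent=16 cost=22
27. q=(10,27) nearest=17 d=7 new=(5,25) → blocked by [4,6]×[19,29], reject
28. q=(1,28) nearest=17 d=5 new=(1,25) → add node 18 parent=17 cost=24
29. q=(13,31) nearest=17 d=10 new=(5,25) → blocked by [4,6]×[19,29], reject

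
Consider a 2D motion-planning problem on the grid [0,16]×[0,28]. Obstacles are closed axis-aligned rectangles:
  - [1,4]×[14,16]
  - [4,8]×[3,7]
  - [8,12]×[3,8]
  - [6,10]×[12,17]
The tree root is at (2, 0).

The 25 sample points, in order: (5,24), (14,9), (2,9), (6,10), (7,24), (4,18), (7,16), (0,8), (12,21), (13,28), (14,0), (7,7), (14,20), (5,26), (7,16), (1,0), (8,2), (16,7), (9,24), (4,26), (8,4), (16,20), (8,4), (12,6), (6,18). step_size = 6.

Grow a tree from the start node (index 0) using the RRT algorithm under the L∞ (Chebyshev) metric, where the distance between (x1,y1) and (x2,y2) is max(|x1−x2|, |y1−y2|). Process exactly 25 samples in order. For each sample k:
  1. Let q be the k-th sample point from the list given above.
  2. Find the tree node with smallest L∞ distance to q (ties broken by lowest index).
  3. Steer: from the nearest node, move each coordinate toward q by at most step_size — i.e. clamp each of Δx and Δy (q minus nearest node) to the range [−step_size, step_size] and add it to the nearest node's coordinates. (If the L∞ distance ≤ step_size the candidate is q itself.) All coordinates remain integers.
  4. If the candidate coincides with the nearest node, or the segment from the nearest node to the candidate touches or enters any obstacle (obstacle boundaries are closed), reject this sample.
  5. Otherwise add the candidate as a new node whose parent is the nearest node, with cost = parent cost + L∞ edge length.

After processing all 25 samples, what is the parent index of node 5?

Parent of node 5: 0

1. q=(5,24) nearest=0 d=24 new=(5,6) → blocked by [4,8]×[3,7], reject
2. q=(14,9) nearest=0 d=12 new=(8,6) → blocked by [4,8]×[3,7], reject
3. q=(2,9) nearest=0 d=9 new=(2,6) → add node 1 parent=0 cost=6
4. q=(6,10) nearest=1 d=4 new=(6,10) → add node 2 parent=1 cost=10
5. q=(7,24) nearest=2 d=14 new=(7,16) → blocked by [6,10]×[12,17], reject
6. q=(4,18) nearest=2 d=8 new=(4,16) → blocked by [1,4]×[14,16], reject
7. q=(7,16) nearest=2 d=6 new=(7,16) → blocked by [6,10]×[12,17], reject
8. q=(0,8) nearest=1 d=2 new=(0,8) → add node 3 parent=1 cost=8
9. q=(12,21) nearest=2 d=11 new=(12,16) → blocked by [6,10]×[12,17], reject
10. q=(13,28) nearest=2 d=18 new=(12,16) → blocked by [6,10]×[12,17], reject
11. q=(14,0) nearest=2 d=10 new=(12,4) → blocked by [8,12]×[3,8], reject
12. q=(7,7) nearest=2 d=3 new=(7,7) → blocked by [4,8]×[3,7], reject
13. q=(14,20) nearest=2 d=10 new=(12,16) → blocked by [6,10]×[12,17], reject
14. q=(5,26) nearest=2 d=16 new=(5,16) → add node 4 parent=2 cost=16
15. q=(7,16) nearest=4 d=2 new=(7,16) → blocked by [6,10]×[12,17], reject
16. q=(1,0) nearest=0 d=1 new=(1,0) → add node 5 parent=0 cost=1
17. q=(8,2) nearest=0 d=6 new=(8,2) → add node 6 parent=0 cost=6
18. q=(16,7) nearest=6 d=8 new=(14,7) → blocked by [8,12]×[3,8], reject
19. q=(9,24) nearest=4 d=8 new=(9,22) → add node 7 parent=4 cost=22
20. q=(4,26) nearest=7 d=5 new=(4,26) → add node 8 parent=7 cost=27
21. q=(8,4) nearest=6 d=2 new=(8,4) → blocked by [4,8]×[3,7], reject
22. q=(16,20) nearest=7 d=7 new=(15,20) → add node 9 parent=7 cost=28
23. q=(8,4) nearest=6 d=2 new=(8,4) → blocked by [4,8]×[3,7], reject
24. q=(12,6) nearest=6 d=4 new=(12,6) → blocked by [8,12]×[3,8], reject
25. q=(6,18) nearest=4 d=2 new=(6,18) → add node 10 parent=4 cost=18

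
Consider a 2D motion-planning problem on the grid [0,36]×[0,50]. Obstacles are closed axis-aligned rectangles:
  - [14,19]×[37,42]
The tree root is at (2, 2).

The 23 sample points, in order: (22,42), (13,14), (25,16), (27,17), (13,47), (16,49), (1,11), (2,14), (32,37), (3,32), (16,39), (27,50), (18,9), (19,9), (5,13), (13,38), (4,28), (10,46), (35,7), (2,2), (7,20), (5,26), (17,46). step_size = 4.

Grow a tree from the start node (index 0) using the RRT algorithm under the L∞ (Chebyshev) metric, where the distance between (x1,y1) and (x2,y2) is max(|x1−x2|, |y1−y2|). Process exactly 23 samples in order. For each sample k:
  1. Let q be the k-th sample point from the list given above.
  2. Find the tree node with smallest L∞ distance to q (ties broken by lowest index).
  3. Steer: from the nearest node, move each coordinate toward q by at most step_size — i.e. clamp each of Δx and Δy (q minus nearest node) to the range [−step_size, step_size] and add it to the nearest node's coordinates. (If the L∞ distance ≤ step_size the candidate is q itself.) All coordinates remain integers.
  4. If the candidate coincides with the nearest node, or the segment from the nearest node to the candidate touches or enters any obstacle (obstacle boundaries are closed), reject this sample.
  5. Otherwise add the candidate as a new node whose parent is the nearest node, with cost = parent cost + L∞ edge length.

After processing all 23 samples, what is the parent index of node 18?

1. q=(22,42) nearest=0 d=40 new=(6,6) → add node 1 parent=0 cost=4
2. q=(13,14) nearest=1 d=8 new=(10,10) → add node 2 parent=1 cost=8
3. q=(25,16) nearest=2 d=15 new=(14,14) → add node 3 parent=2 cost=12
4. q=(27,17) nearest=3 d=13 new=(18,17) → add node 4 parent=3 cost=16
5. q=(13,47) nearest=4 d=30 new=(14,21) → add node 5 parent=4 cost=20
6. q=(16,49) nearest=5 d=28 new=(16,25) → add node 6 parent=5 cost=24
7. q=(1,11) nearest=1 d=5 new=(2,10) → add node 7 parent=1 cost=8
8. q=(2,14) nearest=7 d=4 new=(2,14) → add node 8 parent=7 cost=12
9. q=(32,37) nearest=6 d=16 new=(20,29) → add node 9 parent=6 cost=28
10. q=(3,32) nearest=5 d=11 new=(10,25) → add node 10 parent=5 cost=24
11. q=(16,39) nearest=9 d=10 new=(16,33) → add node 11 parent=9 cost=32
12. q=(27,50) nearest=11 d=17 new=(20,37) → add node 12 parent=11 cost=36
13. q=(18,9) nearest=3 d=5 new=(18,10) → add node 13 parent=3 cost=16
14. q=(19,9) nearest=13 d=1 new=(19,9) → add node 14 parent=13 cost=17
15. q=(5,13) nearest=7 d=3 new=(5,13) → add node 15 parent=7 cost=11
16. q=(13,38) nearest=11 d=5 new=(13,37) → add node 16 parent=11 cost=36
17. q=(4,28) nearest=10 d=6 new=(6,28) → add node 17 parent=10 cost=28
18. q=(10,46) nearest=16 d=9 new=(10,41) → add node 18 parent=16 cost=40
19. q=(35,7) nearest=14 d=16 new=(23,7) → add node 19 parent=14 cost=21
20. q=(2,2) nearest=0 d=0 → coincident, reject
21. q=(7,20) nearest=10 d=5 new=(7,21) → add node 20 parent=10 cost=28
22. q=(5,26) nearest=17 d=2 new=(5,26) → add node 21 parent=17 cost=30
23. q=(17,46) nearest=18 d=7 new=(14,45) → add node 22 parent=18 cost=44

Parent of node 18: 16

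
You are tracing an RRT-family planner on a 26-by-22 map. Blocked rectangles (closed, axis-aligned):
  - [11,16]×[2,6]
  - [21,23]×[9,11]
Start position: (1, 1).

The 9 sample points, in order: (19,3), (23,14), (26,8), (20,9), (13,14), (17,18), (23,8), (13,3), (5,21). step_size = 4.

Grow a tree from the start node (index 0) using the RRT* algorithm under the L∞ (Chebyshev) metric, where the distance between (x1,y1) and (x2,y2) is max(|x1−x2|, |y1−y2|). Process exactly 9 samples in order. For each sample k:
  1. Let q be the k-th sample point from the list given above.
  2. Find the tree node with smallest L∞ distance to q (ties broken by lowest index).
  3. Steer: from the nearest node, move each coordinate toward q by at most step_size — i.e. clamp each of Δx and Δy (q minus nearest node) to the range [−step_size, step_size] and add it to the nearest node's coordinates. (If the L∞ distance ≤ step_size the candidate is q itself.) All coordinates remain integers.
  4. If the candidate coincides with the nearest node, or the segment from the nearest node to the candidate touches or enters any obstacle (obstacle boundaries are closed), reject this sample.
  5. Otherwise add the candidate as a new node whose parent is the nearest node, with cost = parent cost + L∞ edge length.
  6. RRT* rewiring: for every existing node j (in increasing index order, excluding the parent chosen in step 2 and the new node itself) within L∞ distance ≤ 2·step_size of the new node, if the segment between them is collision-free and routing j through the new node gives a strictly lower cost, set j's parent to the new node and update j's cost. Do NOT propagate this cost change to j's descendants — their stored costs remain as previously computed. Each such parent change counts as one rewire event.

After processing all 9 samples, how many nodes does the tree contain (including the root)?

Node count: 9

1. q=(19,3) nearest=0 d=18 new=(5,3) → add node 1 parent=0 cost=4
2. q=(23,14) nearest=1 d=18 new=(9,7) → add node 2 parent=1 cost=8
3. q=(26,8) nearest=2 d=17 new=(13,8) → add node 3 parent=2 cost=12
4. q=(20,9) nearest=3 d=7 new=(17,9) → add node 4 parent=3 cost=16
5. q=(13,14) nearest=4 d=5 new=(13,13) → add node 5 parent=4 cost=20
6. q=(17,18) nearest=5 d=5 new=(17,17) → add node 6 parent=5 cost=24
7. q=(23,8) nearest=4 d=6 new=(21,8) → add node 7 parent=4 cost=20
8. q=(13,3) nearest=2 d=4 new=(13,3) → blocked by [11,16]×[2,6], reject
9. q=(5,21) nearest=5 d=8 new=(9,17) → add node 8 parent=5 cost=24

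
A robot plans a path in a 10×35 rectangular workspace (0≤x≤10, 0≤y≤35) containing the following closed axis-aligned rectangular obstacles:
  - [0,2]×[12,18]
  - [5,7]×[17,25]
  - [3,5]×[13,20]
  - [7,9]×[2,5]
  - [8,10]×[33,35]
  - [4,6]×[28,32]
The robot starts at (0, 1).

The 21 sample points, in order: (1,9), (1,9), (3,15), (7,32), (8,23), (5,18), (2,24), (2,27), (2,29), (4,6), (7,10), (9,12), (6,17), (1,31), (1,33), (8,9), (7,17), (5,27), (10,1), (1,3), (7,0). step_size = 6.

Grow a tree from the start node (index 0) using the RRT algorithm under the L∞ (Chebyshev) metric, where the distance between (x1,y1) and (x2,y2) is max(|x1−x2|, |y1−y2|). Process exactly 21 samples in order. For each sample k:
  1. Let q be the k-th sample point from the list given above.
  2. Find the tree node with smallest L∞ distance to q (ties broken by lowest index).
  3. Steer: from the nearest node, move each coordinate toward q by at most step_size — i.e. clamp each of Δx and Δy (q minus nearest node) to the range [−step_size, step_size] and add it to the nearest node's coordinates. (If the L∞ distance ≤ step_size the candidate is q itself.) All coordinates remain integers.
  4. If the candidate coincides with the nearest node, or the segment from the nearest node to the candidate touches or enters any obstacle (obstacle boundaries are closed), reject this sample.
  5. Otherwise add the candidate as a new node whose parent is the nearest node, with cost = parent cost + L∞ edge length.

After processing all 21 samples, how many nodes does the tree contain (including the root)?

Node count: 9

1. q=(1,9) nearest=0 d=8 new=(1,7) → add node 1 parent=0 cost=6
2. q=(1,9) nearest=1 d=2 new=(1,9) → add node 2 parent=1 cost=8
3. q=(3,15) nearest=2 d=6 new=(3,15) → blocked by [0,2]×[12,18], reject
4. q=(7,32) nearest=2 d=23 new=(7,15) → blocked by [3,5]×[13,20], reject
5. q=(8,23) nearest=2 d=14 new=(7,15) → blocked by [3,5]×[13,20], reject
6. q=(5,18) nearest=2 d=9 new=(5,15) → blocked by [3,5]×[13,20], reject
7. q=(2,24) nearest=2 d=15 new=(2,15) → blocked by [0,2]×[12,18], reject
8. q=(2,27) nearest=2 d=18 new=(2,15) → blocked by [0,2]×[12,18], reject
9. q=(2,29) nearest=2 d=20 new=(2,15) → blocked by [0,2]×[12,18], reject
10. q=(4,6) nearest=1 d=3 new=(4,6) → add node 3 parent=1 cost=9
11. q=(7,10) nearest=3 d=4 new=(7,10) → add node 4 parent=3 cost=13
12. q=(9,12) nearest=4 d=2 new=(9,12) → add node 5 parent=4 cost=15
13. q=(6,17) nearest=5 d=5 new=(6,17) → blocked by [5,7]×[17,25], reject
14. q=(1,31) nearest=5 d=19 new=(3,18) → blocked by [3,5]×[13,20], reject
15. q=(1,33) nearest=5 d=21 new=(3,18) → blocked by [3,5]×[13,20], reject
16. q=(8,9) nearest=4 d=1 new=(8,9) → add node 6 parent=4 cost=14
17. q=(7,17) nearest=5 d=5 new=(7,17) → blocked by [5,7]×[17,25], reject
18. q=(5,27) nearest=5 d=15 new=(5,18) → blocked by [5,7]×[17,25], reject
19. q=(10,1) nearest=3 d=6 new=(10,1) → blocked by [7,9]×[2,5], reject
20. q=(1,3) nearest=0 d=2 new=(1,3) → add node 7 parent=0 cost=2
21. q=(7,0) nearest=3 d=6 new=(7,0) → add node 8 parent=3 cost=15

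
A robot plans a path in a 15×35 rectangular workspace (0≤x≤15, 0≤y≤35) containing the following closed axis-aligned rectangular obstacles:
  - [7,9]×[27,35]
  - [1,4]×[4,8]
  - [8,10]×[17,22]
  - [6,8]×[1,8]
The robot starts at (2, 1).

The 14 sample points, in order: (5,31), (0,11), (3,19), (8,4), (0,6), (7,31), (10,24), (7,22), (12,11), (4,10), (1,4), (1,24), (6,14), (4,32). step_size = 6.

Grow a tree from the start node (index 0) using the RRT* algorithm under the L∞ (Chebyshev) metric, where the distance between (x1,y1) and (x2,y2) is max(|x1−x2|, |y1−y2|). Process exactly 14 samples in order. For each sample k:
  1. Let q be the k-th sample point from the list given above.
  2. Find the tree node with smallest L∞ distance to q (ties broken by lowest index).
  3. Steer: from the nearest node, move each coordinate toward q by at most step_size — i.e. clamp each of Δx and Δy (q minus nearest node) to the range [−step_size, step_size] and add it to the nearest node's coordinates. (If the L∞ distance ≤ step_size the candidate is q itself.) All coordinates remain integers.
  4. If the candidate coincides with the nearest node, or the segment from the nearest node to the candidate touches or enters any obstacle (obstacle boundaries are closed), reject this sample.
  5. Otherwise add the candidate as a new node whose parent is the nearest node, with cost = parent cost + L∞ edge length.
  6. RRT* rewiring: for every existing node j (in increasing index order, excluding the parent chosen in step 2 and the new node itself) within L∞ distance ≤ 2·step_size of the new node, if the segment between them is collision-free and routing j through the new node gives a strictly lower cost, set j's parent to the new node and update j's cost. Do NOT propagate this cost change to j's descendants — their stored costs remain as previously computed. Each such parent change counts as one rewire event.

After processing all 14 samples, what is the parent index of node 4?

Parent of node 4: 3

1. q=(5,31) nearest=0 d=30 new=(5,7) → blocked by [1,4]×[4,8], reject
2. q=(0,11) nearest=0 d=10 new=(0,7) → blocked by [1,4]×[4,8], reject
3. q=(3,19) nearest=0 d=18 new=(3,7) → blocked by [1,4]×[4,8], reject
4. q=(8,4) nearest=0 d=6 new=(8,4) → blocked by [6,8]×[1,8], reject
5. q=(0,6) nearest=0 d=5 new=(0,6) → add node 1 parent=0 cost=5
6. q=(7,31) nearest=1 d=25 new=(6,12) → blocked by [1,4]×[4,8], reject
7. q=(10,24) nearest=1 d=18 new=(6,12) → blocked by [1,4]×[4,8], reject
8. q=(7,22) nearest=1 d=16 new=(6,12) → blocked by [1,4]×[4,8], reject
9. q=(12,11) nearest=0 d=10 new=(8,7) → blocked by [6,8]×[1,8], reject
10. q=(4,10) nearest=1 d=4 new=(4,10) → blocked by [1,4]×[4,8], reject
11. q=(1,4) nearest=1 d=2 new=(1,4) → blocked by [1,4]×[4,8], reject
12. q=(1,24) nearest=1 d=18 new=(1,12) → add node 2 parent=1 cost=11
13. q=(6,14) nearest=2 d=5 new=(6,14) → add node 3 parent=2 cost=16
14. q=(4,32) nearest=3 d=18 new=(4,20) → add node 4 parent=3 cost=22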